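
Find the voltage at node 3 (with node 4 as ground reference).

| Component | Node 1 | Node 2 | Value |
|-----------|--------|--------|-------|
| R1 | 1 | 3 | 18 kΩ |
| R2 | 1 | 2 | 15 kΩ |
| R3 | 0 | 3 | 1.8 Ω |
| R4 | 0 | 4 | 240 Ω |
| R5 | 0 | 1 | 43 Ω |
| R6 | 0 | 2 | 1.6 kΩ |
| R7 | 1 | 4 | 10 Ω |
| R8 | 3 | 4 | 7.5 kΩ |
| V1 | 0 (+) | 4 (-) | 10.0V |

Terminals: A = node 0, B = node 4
Nodal analysis, taking node 4 as the 0 V reference.
Source V1 fixes V_0 = 10 V.
KCL at each unknown node (sum of currents leaving = 0; resistances in Ω):
  Node 1: (V_1 - V_3)/18000 + (V_1 - V_2)/15000 + (V_1 - 10)/43 + (V_1 - 0)/10 = 0
  Node 2: (V_2 - V_1)/15000 + (V_2 - 10)/1600 = 0
  Node 3: (V_3 - V_1)/18000 + (V_3 - 10)/1.8 + (V_3 - 0)/7500 = 0
Collecting terms (coefficients in siemens):
  0.1234·V_1 - 0.00006667·V_2 - 0.00005556·V_3 = 0.2326
  0.0006917·V_2 - 0.00006667·V_1 = 0.00625
  0.5557·V_3 - 0.00005556·V_1 = 5.556
Solving these 3 simultaneous equations (Gaussian elimination) gives:
  V_1 = 1.894 V, V_2 = 9.219 V, V_3 = 9.997 V
The requested potential is V_3 = 9.997 V.

Final answer: V_3 = 9.997 V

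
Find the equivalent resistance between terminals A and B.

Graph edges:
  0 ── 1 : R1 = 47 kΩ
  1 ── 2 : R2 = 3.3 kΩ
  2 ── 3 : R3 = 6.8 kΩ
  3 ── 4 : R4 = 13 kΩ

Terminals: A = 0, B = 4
Reduce the network between node 0 (A) and node 4 (B) by series/parallel combination:
  Rs1 = R1 + R2 (series, joined only at node 1) = 47000 + 3300 = 50300 Ω
  Rs2 = R3 + Rs1 (series, joined only at node 2) = 6800 + 50300 = 57100 Ω
  Rs3 = R4 + Rs2 (series, joined only at node 3) = 13000 + 57100 = 70100 Ω
R_eq = 70.1 kΩ

Final answer: 70.1 kΩ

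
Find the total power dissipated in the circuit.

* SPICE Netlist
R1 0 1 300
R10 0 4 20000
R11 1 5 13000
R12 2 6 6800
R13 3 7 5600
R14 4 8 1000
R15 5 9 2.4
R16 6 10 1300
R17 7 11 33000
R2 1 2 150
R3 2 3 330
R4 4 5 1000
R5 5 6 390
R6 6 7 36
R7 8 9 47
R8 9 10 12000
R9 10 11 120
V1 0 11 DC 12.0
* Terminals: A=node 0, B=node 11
Nodal analysis, taking node 11 as the 0 V reference.
Source V1 fixes V_0 = 12 V.
KCL at each unknown node (sum of currents leaving = 0; resistances in Ω):
  Node 1: (V_1 - 12)/300 + (V_1 - V_2)/150 + (V_1 - V_5)/13000 = 0
  Node 2: (V_2 - V_1)/150 + (V_2 - V_3)/330 + (V_2 - V_6)/6800 = 0
  Node 3: (V_3 - V_2)/330 + (V_3 - V_7)/5600 = 0
  Node 4: (V_4 - V_5)/1000 + (V_4 - 12)/20000 + (V_4 - V_8)/1000 = 0
  Node 5: (V_5 - V_4)/1000 + (V_5 - V_6)/390 + (V_5 - V_1)/13000 + (V_5 - V_9)/2.4 = 0
  Node 6: (V_6 - V_5)/390 + (V_6 - V_7)/36 + (V_6 - V_2)/6800 + (V_6 - V_10)/1300 = 0
  Node 7: (V_7 - V_6)/36 + (V_7 - V_3)/5600 + (V_7 - 0)/33000 = 0
  Node 8: (V_8 - V_9)/47 + (V_8 - V_4)/1000 = 0
  Node 9: (V_9 - V_8)/47 + (V_9 - V_10)/12000 + (V_9 - V_5)/2.4 = 0
  Node 10: (V_10 - V_9)/12000 + (V_10 - 0)/120 + (V_10 - V_6)/1300 = 0
Collecting terms (coefficients in siemens):
  0.01008·V_1 - 0.006667·V_2 - 0.00007692·V_5 = 0.04
  0.009844·V_2 - 0.006667·V_1 - 0.00303·V_3 - 0.0001471·V_6 = 0
  0.003209·V_3 - 0.00303·V_2 - 0.0001786·V_7 = 0
  0.00205·V_4 - 0.001·V_5 - 0.001·V_8 = 0.0006
  0.4203·V_5 - 0.00007692·V_1 - 0.001·V_4 - 0.002564·V_6 - 0.4167·V_9 = 0
  0.03126·V_6 - 0.0001471·V_2 - 0.002564·V_5 - 0.02778·V_7 - 0.0007692·V_10 = 0
  0.02799·V_7 - 0.0001786·V_3 - 0.02778·V_6 = 0
  0.02228·V_8 - 0.001·V_4 - 0.02128·V_9 = 0
  0.438·V_9 - 0.4167·V_5 - 0.02128·V_8 - 0.00008333·V_10 = 0
  0.009186·V_10 - 0.0007692·V_6 - 0.00008333·V_9 = 0
Solving these 10 simultaneous equations (Gaussian elimination) gives:
  V_1 = 11.18 V, V_2 = 10.85 V, V_3 = 10.46 V, V_4 = 4.303 V
  V_5 = 4.106 V, V_6 = 3.866 V, V_7 = 3.904 V, V_8 = 4.115 V
  V_9 = 4.106 V, V_10 = 0.361 V
Power in each resistor, P = (ΔV)²/R:
  P_R1 = (12 - 11.18)²/300 = 0.002255 W
  P_R2 = (11.18 - 10.85)²/150 = 0.0007245 W
  P_R3 = (10.85 - 10.46)²/330 = 0.0004525 W
  P_R4 = (4.303 - 4.106)²/1000 = 0.00003869 W
  P_R5 = (4.106 - 3.866)²/390 = 0.0001483 W
  P_R6 = (3.866 - 3.904)²/36 = 0.00003989 W
  P_R7 = (4.115 - 4.106)²/47 = 0.000001664 W
  P_R8 = (4.106 - 0.361)²/12000 = 0.001169 W
  P_R9 = (0.361 - 0)²/120 = 0.001086 W
  P_R10 = (12 - 4.303)²/20000 = 0.002962 W
  P_R11 = (11.18 - 4.106)²/13000 = 0.003846 W
  P_R12 = (10.85 - 3.866)²/6800 = 0.007169 W
  P_R13 = (10.46 - 3.904)²/5600 = 0.007679 W
  P_R14 = (4.303 - 4.115)²/1000 = 0.0000354 W
  P_R15 = (4.106 - 4.106)²/2.4 = 0.00000003687 W
  P_R16 = (3.866 - 0.361)²/1300 = 0.00945 W
  P_R17 = (3.904 - 0)²/33000 = 0.0004618 W
P_total = P_R1 + P_R2 + P_R3 + P_R4 + P_R5 + P_R6 + P_R7 + P_R8 + P_R9 + P_R10 + P_R11 + P_R12 + P_R13 + P_R14 + P_R15 + P_R16 + P_R17 = 0.03752 W

Final answer: 0.03752 W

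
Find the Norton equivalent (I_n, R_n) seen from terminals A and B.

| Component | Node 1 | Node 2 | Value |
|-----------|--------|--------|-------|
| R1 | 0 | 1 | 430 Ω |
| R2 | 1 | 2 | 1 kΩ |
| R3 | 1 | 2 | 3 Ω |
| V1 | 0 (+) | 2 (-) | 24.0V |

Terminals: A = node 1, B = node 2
Find the Thévenin equivalent first; then I_n = V_th/R_th and R_n = R_th.
Step 1 — V_th is the open-circuit voltage V_A - V_B (nothing connected across the terminals).
Nodal analysis, taking node 2 as the 0 V reference.
Source V1 fixes V_0 = 24 V.
KCL at each unknown node (sum of currents leaving = 0; resistances in Ω):
  Node 1: (V_1 - 24)/430 + (V_1 - 0)/1000 + (V_1 - 0)/3 = 0
Collecting terms: 0.3367 × V_1 = 0.05581  =>  V_1 = 0.1658 V
V_th = V_1 - V_2 = 0.1658 - 0 = 0.1658 V
Step 2 — R_th: zero the source — replace V1 by a short circuit (node 2 merges into node 0) — and find the resistance seen between A (node 1) and B (node 0).
Reduce the network between node 1 (A) and node 0 (B) by series/parallel combination:
  Rp1 = R1 ‖ R2 ‖ R3 (parallel, all between nodes 0 and 1) = 1/(1/430 + 1/1000 + 1/3) = 2.97 Ω
R_th = 2.97 Ω
I_n = V_th/R_th = 0.1658/2.97 = 0.05581 A, and R_n = R_th = 2.97 Ω

Final answer: I_n = 0.05581 A, R_n = 2.97 Ω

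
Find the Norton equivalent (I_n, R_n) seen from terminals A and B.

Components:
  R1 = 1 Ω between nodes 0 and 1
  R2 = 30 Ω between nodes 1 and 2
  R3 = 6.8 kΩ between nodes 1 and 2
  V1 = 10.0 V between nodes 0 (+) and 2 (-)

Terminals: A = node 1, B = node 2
Find the Thévenin equivalent first; then I_n = V_th/R_th and R_n = R_th.
Step 1 — V_th is the open-circuit voltage V_A - V_B (nothing connected across the terminals).
Nodal analysis, taking node 2 as the 0 V reference.
Source V1 fixes V_0 = 10 V.
KCL at each unknown node (sum of currents leaving = 0; resistances in Ω):
  Node 1: (V_1 - 10)/1 + (V_1 - 0)/30 + (V_1 - 0)/6800 = 0
Collecting terms: 1.033 × V_1 = 10  =>  V_1 = 9.676 V
V_th = V_1 - V_2 = 9.676 - 0 = 9.676 V
Step 2 — R_th: zero the source — replace V1 by a short circuit (node 2 merges into node 0) — and find the resistance seen between A (node 1) and B (node 0).
Reduce the network between node 1 (A) and node 0 (B) by series/parallel combination:
  Rp1 = R1 ‖ R2 ‖ R3 (parallel, all between nodes 0 and 1) = 1/(1/1 + 1/30 + 1/6800) = 0.9676 Ω
R_th = 0.9676 Ω
I_n = V_th/R_th = 9.676/0.9676 = 10 A, and R_n = R_th = 0.9676 Ω

Final answer: I_n = 10 A, R_n = 0.9676 Ω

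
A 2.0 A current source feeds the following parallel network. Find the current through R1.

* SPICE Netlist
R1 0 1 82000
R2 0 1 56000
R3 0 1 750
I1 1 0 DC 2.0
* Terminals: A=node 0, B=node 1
All resistors sit directly between nodes 0 and 1, so they are in parallel and share one voltage V; the full source current 2 A splits among them.
1/R_par = 1/82000 + 1/56000 + 1/750 = 0.001363 S  =>  R_par = 733.5 Ω
V = I × R_par = 2 × 733.5 = 1467 V
I_R1 = V/R1 = 1467/82000 = 0.01789 A

Final answer: 0.01789 A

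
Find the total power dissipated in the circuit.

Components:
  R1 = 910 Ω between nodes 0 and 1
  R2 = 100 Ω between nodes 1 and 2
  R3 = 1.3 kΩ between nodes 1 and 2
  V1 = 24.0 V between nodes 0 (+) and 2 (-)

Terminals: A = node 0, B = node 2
Nodal analysis, taking node 2 as the 0 V reference.
Source V1 fixes V_0 = 24 V.
KCL at each unknown node (sum of currents leaving = 0; resistances in Ω):
  Node 1: (V_1 - 24)/910 + (V_1 - 0)/100 + (V_1 - 0)/1300 = 0
Collecting terms: 0.01187 × V_1 = 0.02637  =>  V_1 = 2.222 V
Power in each resistor, P = (ΔV)²/R:
  P_R1 = (24 - 2.222)²/910 = 0.5212 W
  P_R2 = (2.222 - 0)²/100 = 0.04938 W
  P_R3 = (2.222 - 0)²/1300 = 0.003799 W
P_total = P_R1 + P_R2 + P_R3 = 0.5744 W

Final answer: 0.5744 W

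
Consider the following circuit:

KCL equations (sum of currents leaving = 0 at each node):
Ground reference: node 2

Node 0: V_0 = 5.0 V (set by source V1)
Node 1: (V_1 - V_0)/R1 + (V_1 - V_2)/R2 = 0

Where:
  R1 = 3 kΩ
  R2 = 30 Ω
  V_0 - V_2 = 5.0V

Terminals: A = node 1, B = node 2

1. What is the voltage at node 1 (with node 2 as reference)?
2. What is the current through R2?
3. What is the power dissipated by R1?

Nodal analysis, taking node 2 as the 0 V reference.
Source V1 fixes V_0 = 5 V.
KCL at each unknown node (sum of currents leaving = 0; resistances in Ω):
  Node 1: (V_1 - 5)/3000 + (V_1 - 0)/30 = 0
Collecting terms: 0.03367 × V_1 = 0.001667  =>  V_1 = 0.0495 V
Part 1:
  Read off the nodal solution: V_1 = 0.0495 V
Part 2:
  I_R2 = (V_1 - V_2)/R2 = (0.0495 - 0)/30 = 0.00165 A
  Magnitude: I_R2 = 0.00165 A
Part 3:
  I_R1 = (V_0 - V_1)/R1 = (5 - 0.0495)/3000 = 0.00165 A
  P_R1 = I_R1² × R1 = (0.00165)² × 3000 = 0.008169 W

Final answers:
1. V_1 = 0.0495 V
2. I_R2 = 0.00165 A
3. P_R1 = 0.008169 W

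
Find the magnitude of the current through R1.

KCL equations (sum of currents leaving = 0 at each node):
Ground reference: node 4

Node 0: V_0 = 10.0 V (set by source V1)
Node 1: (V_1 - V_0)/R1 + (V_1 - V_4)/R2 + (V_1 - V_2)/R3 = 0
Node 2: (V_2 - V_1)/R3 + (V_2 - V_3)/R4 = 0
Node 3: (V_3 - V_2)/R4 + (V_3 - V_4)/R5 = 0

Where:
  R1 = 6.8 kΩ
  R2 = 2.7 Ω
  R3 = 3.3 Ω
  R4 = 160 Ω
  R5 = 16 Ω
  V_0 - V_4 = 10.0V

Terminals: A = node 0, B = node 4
Nodal analysis, taking node 4 as the 0 V reference.
Source V1 fixes V_0 = 10 V.
KCL at each unknown node (sum of currents leaving = 0; resistances in Ω):
  Node 1: (V_1 - 10)/6800 + (V_1 - 0)/2.7 + (V_1 - V_2)/3.3 = 0
  Node 2: (V_2 - V_1)/3.3 + (V_2 - V_3)/160 = 0
  Node 3: (V_3 - V_2)/160 + (V_3 - 0)/16 = 0
Collecting terms (coefficients in siemens):
  0.6735·V_1 - 0.303·V_2 = 0.001471
  0.3093·V_2 - 0.303·V_1 - 0.00625·V_3 = 0
  0.06875·V_3 - 0.00625·V_2 = 0
Solving these 3 simultaneous equations (Gaussian elimination) gives:
  V_1 = 0.00391 V, V_2 = 0.003838 V, V_3 = 0.0003489 V
I_R1 = (V_0 - V_1)/R1 = (10 - 0.00391)/6800 = 0.00147 A
|I_R1| = 0.00147 A

Final answer: |I_R1| = 0.00147 A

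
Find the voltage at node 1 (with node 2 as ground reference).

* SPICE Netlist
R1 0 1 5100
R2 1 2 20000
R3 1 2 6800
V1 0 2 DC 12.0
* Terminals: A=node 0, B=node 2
Nodal analysis, taking node 2 as the 0 V reference.
Source V1 fixes V_0 = 12 V.
KCL at each unknown node (sum of currents leaving = 0; resistances in Ω):
  Node 1: (V_1 - 12)/5100 + (V_1 - 0)/20000 + (V_1 - 0)/6800 = 0
Collecting terms: 0.0003931 × V_1 = 0.002353  =>  V_1 = 5.985 V
The requested potential is V_1 = 5.985 V.

Final answer: V_1 = 5.985 V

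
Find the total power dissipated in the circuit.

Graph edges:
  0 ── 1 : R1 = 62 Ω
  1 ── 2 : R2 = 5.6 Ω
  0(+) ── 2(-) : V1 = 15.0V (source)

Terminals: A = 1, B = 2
Nodal analysis, taking node 2 as the 0 V reference.
Source V1 fixes V_0 = 15 V.
KCL at each unknown node (sum of currents leaving = 0; resistances in Ω):
  Node 1: (V_1 - 15)/62 + (V_1 - 0)/5.6 = 0
Collecting terms: 0.1947 × V_1 = 0.2419  =>  V_1 = 1.243 V
Power in each resistor, P = (ΔV)²/R:
  P_R1 = (15 - 1.243)²/62 = 3.053 W
  P_R2 = (1.243 - 0)²/5.6 = 0.2757 W
P_total = P_R1 + P_R2 = 3.328 W

Final answer: 3.328 W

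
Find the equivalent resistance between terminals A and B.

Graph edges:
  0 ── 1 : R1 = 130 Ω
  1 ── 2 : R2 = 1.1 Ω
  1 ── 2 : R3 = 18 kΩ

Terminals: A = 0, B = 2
Reduce the network between node 0 (A) and node 2 (B) by series/parallel combination:
  Rp1 = R2 ‖ R3 (parallel, both between nodes 1 and 2) = 1/(1/1.1 + 1/18000) = 1.1 Ω
  Rs1 = R1 + Rp1 (series, joined only at node 1) = 130 + 1.1 = 131.1 Ω
R_eq = 131.1 Ω

Final answer: 131.1 Ω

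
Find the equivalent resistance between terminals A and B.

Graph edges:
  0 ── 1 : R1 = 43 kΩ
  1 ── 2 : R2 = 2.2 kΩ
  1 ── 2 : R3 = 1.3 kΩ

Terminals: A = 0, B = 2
Reduce the network between node 0 (A) and node 2 (B) by series/parallel combination:
  Rp1 = R2 ‖ R3 (parallel, both between nodes 1 and 2) = 1/(1/2200 + 1/1300) = 817.1 Ω
  Rs1 = R1 + Rp1 (series, joined only at node 1) = 43000 + 817.1 = 43820 Ω
R_eq = 43.82 kΩ

Final answer: 43.82 kΩ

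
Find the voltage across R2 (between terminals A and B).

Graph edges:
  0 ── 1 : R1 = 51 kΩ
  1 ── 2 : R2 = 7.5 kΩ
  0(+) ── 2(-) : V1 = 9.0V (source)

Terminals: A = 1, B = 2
R1 and R2 are in series across V1 (node 0 → node 1 → node 2), and the output A–B is taken across R2, so this is a voltage divider.
Series current: I = V1/(R1 + R2) = 9/(51000 + 7500) = 9/58500 = 0.0001538 A
V_R2 = I × R2 = V1 × R2/(R1 + R2) = 9 × 7500/58500 = 1.154 V

Final answer: 1.154 V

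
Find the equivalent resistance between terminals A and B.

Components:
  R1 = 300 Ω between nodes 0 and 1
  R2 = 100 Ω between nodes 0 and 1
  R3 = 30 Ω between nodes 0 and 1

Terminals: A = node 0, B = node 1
Reduce the network between node 0 (A) and node 1 (B) by series/parallel combination:
  Rp1 = R1 ‖ R2 ‖ R3 (parallel, all between nodes 0 and 1) = 1/(1/300 + 1/100 + 1/30) = 21.43 Ω
R_eq = 21.43 Ω

Final answer: 21.43 Ω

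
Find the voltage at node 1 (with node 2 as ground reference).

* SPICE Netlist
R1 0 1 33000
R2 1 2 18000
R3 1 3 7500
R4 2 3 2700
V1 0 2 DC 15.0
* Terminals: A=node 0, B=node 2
Nodal analysis, taking node 2 as the 0 V reference.
Source V1 fixes V_0 = 15 V.
KCL at each unknown node (sum of currents leaving = 0; resistances in Ω):
  Node 1: (V_1 - 15)/33000 + (V_1 - 0)/18000 + (V_1 - V_3)/7500 = 0
  Node 3: (V_3 - V_1)/7500 + (V_3 - 0)/2700 = 0
Collecting terms (coefficients in siemens):
  0.0002192·V_1 - 0.0001333·V_3 = 0.0004545
  0.0005037·V_3 - 0.0001333·V_1 = 0
Determinant D = (0.0002192)(0.0005037) - (-0.0001333)(-0.0001333) = 0.00000009263
V_1 = [(0.0004545)(0.0005037) - (-0.0001333)(0)]/D = 2.472 V
V_3 = [(0.0002192)(0) - (0.0004545)(-0.0001333)]/D = 0.6543 V
The requested potential is V_1 = 2.472 V.

Final answer: V_1 = 2.472 V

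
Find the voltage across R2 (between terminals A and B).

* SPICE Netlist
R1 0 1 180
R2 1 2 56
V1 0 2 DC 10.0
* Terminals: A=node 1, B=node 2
R1 and R2 are in series across V1 (node 0 → node 1 → node 2), and the output A–B is taken across R2, so this is a voltage divider.
Series current: I = V1/(R1 + R2) = 10/(180 + 56) = 10/236 = 0.04237 A
V_R2 = I × R2 = V1 × R2/(R1 + R2) = 10 × 56/236 = 2.373 V

Final answer: 2.373 V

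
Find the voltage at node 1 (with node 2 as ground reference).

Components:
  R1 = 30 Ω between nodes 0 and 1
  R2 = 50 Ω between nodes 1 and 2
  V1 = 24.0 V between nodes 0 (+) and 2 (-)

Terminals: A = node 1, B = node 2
Nodal analysis, taking node 2 as the 0 V reference.
Source V1 fixes V_0 = 24 V.
KCL at each unknown node (sum of currents leaving = 0; resistances in Ω):
  Node 1: (V_1 - 24)/30 + (V_1 - 0)/50 = 0
Collecting terms: 0.05333 × V_1 = 0.8  =>  V_1 = 15 V
The requested potential is V_1 = 15 V.

Final answer: V_1 = 15 V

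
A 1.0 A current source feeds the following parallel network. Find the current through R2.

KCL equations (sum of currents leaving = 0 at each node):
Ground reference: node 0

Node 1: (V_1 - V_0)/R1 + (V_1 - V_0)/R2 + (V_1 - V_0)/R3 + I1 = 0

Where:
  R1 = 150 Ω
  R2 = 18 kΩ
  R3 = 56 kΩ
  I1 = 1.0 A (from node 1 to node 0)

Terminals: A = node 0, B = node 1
All resistors sit directly between nodes 0 and 1, so they are in parallel and share one voltage V; the full source current 1 A splits among them.
1/R_par = 1/150 + 1/18000 + 1/56000 = 0.00674 S  =>  R_par = 148.4 Ω
V = I × R_par = 1 × 148.4 = 148.4 V
I_R2 = V/R2 = 148.4/18000 = 0.008243 A

Final answer: 0.008243 A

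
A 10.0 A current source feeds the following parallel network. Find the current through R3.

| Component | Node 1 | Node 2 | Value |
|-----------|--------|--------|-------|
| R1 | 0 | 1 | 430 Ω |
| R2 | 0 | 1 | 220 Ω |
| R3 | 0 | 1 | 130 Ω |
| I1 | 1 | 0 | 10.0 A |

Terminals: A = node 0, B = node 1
All resistors sit directly between nodes 0 and 1, so they are in parallel and share one voltage V; the full source current 10 A splits among them.
1/R_par = 1/430 + 1/220 + 1/130 = 0.01456 S  =>  R_par = 68.67 Ω
V = I × R_par = 10 × 68.67 = 686.7 V
I_R3 = V/R3 = 686.7/130 = 5.282 A

Final answer: 5.282 A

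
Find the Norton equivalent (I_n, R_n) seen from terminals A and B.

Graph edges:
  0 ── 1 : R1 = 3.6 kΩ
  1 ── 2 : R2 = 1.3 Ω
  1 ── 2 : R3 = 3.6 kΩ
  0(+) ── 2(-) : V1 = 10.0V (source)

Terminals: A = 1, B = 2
Find the Thévenin equivalent first; then I_n = V_th/R_th and R_n = R_th.
Step 1 — V_th is the open-circuit voltage V_A - V_B (nothing connected across the terminals).
Nodal analysis, taking node 2 as the 0 V reference.
Source V1 fixes V_0 = 10 V.
KCL at each unknown node (sum of currents leaving = 0; resistances in Ω):
  Node 1: (V_1 - 10)/3600 + (V_1 - 0)/1.3 + (V_1 - 0)/3600 = 0
Collecting terms: 0.7698 × V_1 = 0.002778  =>  V_1 = 0.003609 V
V_th = V_1 - V_2 = 0.003609 - 0 = 0.003609 V
Step 2 — R_th: zero the source — replace V1 by a short circuit (node 2 merges into node 0) — and find the resistance seen between A (node 1) and B (node 0).
Reduce the network between node 1 (A) and node 0 (B) by series/parallel combination:
  Rp1 = R1 ‖ R2 ‖ R3 (parallel, all between nodes 0 and 1) = 1/(1/3600 + 1/1.3 + 1/3600) = 1.299 Ω
R_th = 1.299 Ω
I_n = V_th/R_th = 0.003609/1.299 = 0.002778 A, and R_n = R_th = 1.299 Ω

Final answer: I_n = 0.002778 A, R_n = 1.299 Ω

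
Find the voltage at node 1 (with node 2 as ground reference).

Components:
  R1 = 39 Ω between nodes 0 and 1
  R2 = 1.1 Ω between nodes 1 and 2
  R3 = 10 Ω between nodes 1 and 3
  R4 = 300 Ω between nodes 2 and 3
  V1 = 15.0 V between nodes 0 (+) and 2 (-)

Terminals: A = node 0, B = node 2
Nodal analysis, taking node 2 as the 0 V reference.
Source V1 fixes V_0 = 15 V.
KCL at each unknown node (sum of currents leaving = 0; resistances in Ω):
  Node 1: (V_1 - 15)/39 + (V_1 - 0)/1.1 + (V_1 - V_3)/10 = 0
  Node 3: (V_3 - V_1)/10 + (V_3 - 0)/300 = 0
Collecting terms (coefficients in siemens):
  1.035·V_1 - 0.1·V_3 = 0.3846
  0.1033·V_3 - 0.1·V_1 = 0
Determinant D = (1.035)(0.1033) - (-0.1)(-0.1) = 0.09692
V_1 = [(0.3846)(0.1033) - (-0.1)(0)]/D = 0.4101 V
V_3 = [(1.035)(0) - (0.3846)(-0.1)]/D = 0.3968 V
The requested potential is V_1 = 0.4101 V.

Final answer: V_1 = 0.4101 V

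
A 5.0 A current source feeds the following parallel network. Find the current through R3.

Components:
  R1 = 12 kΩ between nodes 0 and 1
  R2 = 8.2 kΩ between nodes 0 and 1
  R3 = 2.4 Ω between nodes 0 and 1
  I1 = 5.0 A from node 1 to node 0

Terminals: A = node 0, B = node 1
All resistors sit directly between nodes 0 and 1, so they are in parallel and share one voltage V; the full source current 5 A splits among them.
1/R_par = 1/12000 + 1/8200 + 1/2.4 = 0.4169 S  =>  R_par = 2.399 Ω
V = I × R_par = 5 × 2.399 = 11.99 V
I_R3 = V/R3 = 11.99/2.4 = 4.998 A

Final answer: 4.998 A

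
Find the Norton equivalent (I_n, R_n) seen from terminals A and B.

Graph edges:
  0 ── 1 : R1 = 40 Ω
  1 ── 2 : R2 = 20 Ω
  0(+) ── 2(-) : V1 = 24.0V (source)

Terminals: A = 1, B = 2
Find the Thévenin equivalent first; then I_n = V_th/R_th and R_n = R_th.
Step 1 — V_th is the open-circuit voltage V_A - V_B (nothing connected across the terminals).
Nodal analysis, taking node 2 as the 0 V reference.
Source V1 fixes V_0 = 24 V.
KCL at each unknown node (sum of currents leaving = 0; resistances in Ω):
  Node 1: (V_1 - 24)/40 + (V_1 - 0)/20 = 0
Collecting terms: 0.075 × V_1 = 0.6  =>  V_1 = 8 V
V_th = V_1 - V_2 = 8 - 0 = 8 V
Step 2 — R_th: zero the source — replace V1 by a short circuit (node 2 merges into node 0) — and find the resistance seen between A (node 1) and B (node 0).
Reduce the network between node 1 (A) and node 0 (B) by series/parallel combination:
  Rp1 = R1 ‖ R2 (parallel, both between nodes 0 and 1) = 1/(1/40 + 1/20) = 13.33 Ω
R_th = 13.33 Ω
I_n = V_th/R_th = 8/13.33 = 0.6 A, and R_n = R_th = 13.33 Ω

Final answer: I_n = 0.6 A, R_n = 13.33 Ω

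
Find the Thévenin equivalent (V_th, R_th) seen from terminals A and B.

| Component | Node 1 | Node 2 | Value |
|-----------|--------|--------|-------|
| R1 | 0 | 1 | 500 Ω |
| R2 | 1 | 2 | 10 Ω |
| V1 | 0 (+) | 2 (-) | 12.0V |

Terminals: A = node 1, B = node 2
Step 1 — V_th is the open-circuit voltage V_A - V_B (nothing connected across the terminals).
Nodal analysis, taking node 2 as the 0 V reference.
Source V1 fixes V_0 = 12 V.
KCL at each unknown node (sum of currents leaving = 0; resistances in Ω):
  Node 1: (V_1 - 12)/500 + (V_1 - 0)/10 = 0
Collecting terms: 0.102 × V_1 = 0.024  =>  V_1 = 0.2353 V
V_th = V_1 - V_2 = 0.2353 - 0 = 0.2353 V
Step 2 — R_th: zero the source — replace V1 by a short circuit (node 2 merges into node 0) — and find the resistance seen between A (node 1) and B (node 0).
Reduce the network between node 1 (A) and node 0 (B) by series/parallel combination:
  Rp1 = R1 ‖ R2 (parallel, both between nodes 0 and 1) = 1/(1/500 + 1/10) = 9.804 Ω
R_th = 9.804 Ω

Final answer: V_th = 0.2353 V, R_th = 9.804 Ω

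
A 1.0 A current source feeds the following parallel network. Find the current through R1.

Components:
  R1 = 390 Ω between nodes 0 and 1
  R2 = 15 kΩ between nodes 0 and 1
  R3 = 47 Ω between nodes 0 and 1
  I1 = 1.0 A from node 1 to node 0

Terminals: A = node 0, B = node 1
All resistors sit directly between nodes 0 and 1, so they are in parallel and share one voltage V; the full source current 1 A splits among them.
1/R_par = 1/390 + 1/15000 + 1/47 = 0.02391 S  =>  R_par = 41.83 Ω
V = I × R_par = 1 × 41.83 = 41.83 V
I_R1 = V/R1 = 41.83/390 = 0.1073 A

Final answer: 0.1073 A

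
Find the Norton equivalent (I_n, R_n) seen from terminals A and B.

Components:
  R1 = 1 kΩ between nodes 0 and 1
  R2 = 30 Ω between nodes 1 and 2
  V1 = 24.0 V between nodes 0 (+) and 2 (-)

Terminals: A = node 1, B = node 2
Find the Thévenin equivalent first; then I_n = V_th/R_th and R_n = R_th.
Step 1 — V_th is the open-circuit voltage V_A - V_B (nothing connected across the terminals).
Nodal analysis, taking node 2 as the 0 V reference.
Source V1 fixes V_0 = 24 V.
KCL at each unknown node (sum of currents leaving = 0; resistances in Ω):
  Node 1: (V_1 - 24)/1000 + (V_1 - 0)/30 = 0
Collecting terms: 0.03433 × V_1 = 0.024  =>  V_1 = 0.699 V
V_th = V_1 - V_2 = 0.699 - 0 = 0.699 V
Step 2 — R_th: zero the source — replace V1 by a short circuit (node 2 merges into node 0) — and find the resistance seen between A (node 1) and B (node 0).
Reduce the network between node 1 (A) and node 0 (B) by series/parallel combination:
  Rp1 = R1 ‖ R2 (parallel, both between nodes 0 and 1) = 1/(1/1000 + 1/30) = 29.13 Ω
R_th = 29.13 Ω
I_n = V_th/R_th = 0.699/29.13 = 0.024 A, and R_n = R_th = 29.13 Ω

Final answer: I_n = 0.024 A, R_n = 29.13 Ω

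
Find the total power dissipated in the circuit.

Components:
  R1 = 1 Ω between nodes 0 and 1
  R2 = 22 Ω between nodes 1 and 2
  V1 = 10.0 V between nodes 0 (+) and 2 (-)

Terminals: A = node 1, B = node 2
Nodal analysis, taking node 2 as the 0 V reference.
Source V1 fixes V_0 = 10 V.
KCL at each unknown node (sum of currents leaving = 0; resistances in Ω):
  Node 1: (V_1 - 10)/1 + (V_1 - 0)/22 = 0
Collecting terms: 1.045 × V_1 = 10  =>  V_1 = 9.565 V
Power in each resistor, P = (ΔV)²/R:
  P_R1 = (10 - 9.565)²/1 = 0.189 W
  P_R2 = (9.565 - 0)²/22 = 4.159 W
P_total = P_R1 + P_R2 = 4.348 W

Final answer: 4.348 W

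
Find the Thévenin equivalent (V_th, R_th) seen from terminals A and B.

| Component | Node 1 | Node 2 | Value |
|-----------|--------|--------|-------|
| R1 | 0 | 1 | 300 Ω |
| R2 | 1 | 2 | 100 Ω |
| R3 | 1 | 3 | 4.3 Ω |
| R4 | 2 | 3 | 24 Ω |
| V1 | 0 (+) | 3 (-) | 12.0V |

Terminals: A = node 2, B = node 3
Step 1 — V_th is the open-circuit voltage V_A - V_B (nothing connected across the terminals).
Nodal analysis, taking node 3 as the 0 V reference.
Source V1 fixes V_0 = 12 V.
KCL at each unknown node (sum of currents leaving = 0; resistances in Ω):
  Node 1: (V_1 - 12)/300 + (V_1 - V_2)/100 + (V_1 - 0)/4.3 = 0
  Node 2: (V_2 - V_1)/100 + (V_2 - 0)/24 = 0
Collecting terms (coefficients in siemens):
  0.2459·V_1 - 0.01·V_2 = 0.04
  0.05167·V_2 - 0.01·V_1 = 0
Determinant D = (0.2459)(0.05167) - (-0.01)(-0.01) = 0.0126
V_1 = [(0.04)(0.05167) - (-0.01)(0)]/D = 0.164 V
V_2 = [(0.2459)(0) - (0.04)(-0.01)]/D = 0.03173 V
V_th = V_2 - V_3 = 0.03173 - 0 = 0.03173 V
Step 2 — R_th: zero the source — replace V1 by a short circuit (node 3 merges into node 0) — and find the resistance seen between A (node 2) and B (node 0).
Reduce the network between node 2 (A) and node 0 (B) by series/parallel combination:
  Rp1 = R1 ‖ R3 (parallel, both between nodes 0 and 1) = 1/(1/300 + 1/4.3) = 4.239 Ω
  Rs1 = R2 + Rp1 (series, joined only at node 1) = 100 + 4.239 = 104.2 Ω
  Rp2 = R4 ‖ Rs1 (parallel, both between nodes 0 and 2) = 1/(1/24 + 1/104.2) = 19.51 Ω
R_th = 19.51 Ω

Final answer: V_th = 0.03173 V, R_th = 19.51 Ω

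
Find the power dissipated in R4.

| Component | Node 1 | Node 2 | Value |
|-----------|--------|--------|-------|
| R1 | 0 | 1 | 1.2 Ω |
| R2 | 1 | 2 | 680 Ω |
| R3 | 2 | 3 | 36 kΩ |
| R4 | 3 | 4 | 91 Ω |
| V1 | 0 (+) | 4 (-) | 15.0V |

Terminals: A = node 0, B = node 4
Nodal analysis, taking node 4 as the 0 V reference.
Source V1 fixes V_0 = 15 V.
KCL at each unknown node (sum of currents leaving = 0; resistances in Ω):
  Node 1: (V_1 - 15)/1.2 + (V_1 - V_2)/680 = 0
  Node 2: (V_2 - V_1)/680 + (V_2 - V_3)/36000 = 0
  Node 3: (V_3 - V_2)/36000 + (V_3 - 0)/91 = 0
Collecting terms (coefficients in siemens):
  0.8348·V_1 - 0.001471·V_2 = 12.5
  0.001498·V_2 - 0.001471·V_1 - 0.00002778·V_3 = 0
  0.01102·V_3 - 0.00002778·V_2 = 0
Solving these 3 simultaneous equations (Gaussian elimination) gives:
  V_1 = 15 V, V_2 = 14.72 V, V_3 = 0.03712 V
I_R4 = (V_3 - V_4)/R4 = (0.03712 - 0)/91 = 0.0004079 A
P_R4 = I_R4² × R4 = (0.0004079)² × 91 = 0.00001514 W

Final answer: 1.514e-05 W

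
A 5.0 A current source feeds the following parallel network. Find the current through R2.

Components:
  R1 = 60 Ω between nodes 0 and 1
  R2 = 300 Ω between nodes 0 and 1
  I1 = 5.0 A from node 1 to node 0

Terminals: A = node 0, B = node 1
All resistors sit directly between nodes 0 and 1, so they are in parallel and share one voltage V; the full source current 5 A splits among them.
1/R_par = 1/60 + 1/300 = 0.02 S  =>  R_par = 50 Ω
V = I × R_par = 5 × 50 = 250 V
I_R2 = V/R2 = 250/300 = 0.8333 A

Final answer: 0.8333 A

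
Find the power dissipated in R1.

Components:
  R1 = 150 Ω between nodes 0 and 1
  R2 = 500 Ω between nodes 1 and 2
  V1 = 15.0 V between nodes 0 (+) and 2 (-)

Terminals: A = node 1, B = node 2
Nodal analysis, taking node 2 as the 0 V reference.
Source V1 fixes V_0 = 15 V.
KCL at each unknown node (sum of currents leaving = 0; resistances in Ω):
  Node 1: (V_1 - 15)/150 + (V_1 - 0)/500 = 0
Collecting terms: 0.008667 × V_1 = 0.1  =>  V_1 = 11.54 V
I_R1 = (V_0 - V_1)/R1 = (15 - 11.54)/150 = 0.02308 A
P_R1 = I_R1² × R1 = (0.02308)² × 150 = 0.07988 W

Final answer: 0.07988 W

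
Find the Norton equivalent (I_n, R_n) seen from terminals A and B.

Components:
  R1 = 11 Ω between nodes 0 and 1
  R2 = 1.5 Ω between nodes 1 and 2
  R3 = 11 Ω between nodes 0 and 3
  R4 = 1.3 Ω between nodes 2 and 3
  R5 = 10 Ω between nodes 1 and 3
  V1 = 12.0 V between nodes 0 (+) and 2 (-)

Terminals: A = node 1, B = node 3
Find the Thévenin equivalent first; then I_n = V_th/R_th and R_n = R_th.
Step 1 — V_th is the open-circuit voltage V_A - V_B (nothing connected across the terminals).
Nodal analysis, taking node 2 as the 0 V reference.
Source V1 fixes V_0 = 12 V.
KCL at each unknown node (sum of currents leaving = 0; resistances in Ω):
  Node 1: (V_1 - 12)/11 + (V_1 - 0)/1.5 + (V_1 - V_3)/10 = 0
  Node 3: (V_3 - 12)/11 + (V_3 - 0)/1.3 + (V_3 - V_1)/10 = 0
Collecting terms (coefficients in siemens):
  0.8576·V_1 - 0.1·V_3 = 1.091
  0.9601·V_3 - 0.1·V_1 = 1.091
Determinant D = (0.8576)(0.9601) - (-0.1)(-0.1) = 0.8134
V_1 = [(1.091)(0.9601) - (-0.1)(1.091)]/D = 1.422 V
V_3 = [(0.8576)(1.091) - (1.091)(-0.1)]/D = 1.284 V
V_th = V_1 - V_3 = 1.422 - 1.284 = 0.1376 V
Step 2 — R_th: zero the source — replace V1 by a short circuit (node 2 merges into node 0) — and find the resistance seen between A (node 1) and B (node 3).
Reduce the network between node 1 (A) and node 3 (B) by series/parallel combination:
  Rp1 = R1 ‖ R2 (parallel, both between nodes 0 and 1) = 1/(1/11 + 1/1.5) = 1.32 Ω
  Rp2 = R3 ‖ R4 (parallel, both between nodes 0 and 3) = 1/(1/11 + 1/1.3) = 1.163 Ω
  Rs1 = Rp1 + Rp2 (series, joined only at node 0) = 1.32 + 1.163 = 2.483 Ω
  Rp3 = R5 ‖ Rs1 (parallel, both between nodes 1 and 3) = 1/(1/10 + 1/2.483) = 1.989 Ω
R_th = 1.989 Ω
I_n = V_th/R_th = 0.1376/1.989 = 0.06916 A, and R_n = R_th = 1.989 Ω

Final answer: I_n = 0.06916 A, R_n = 1.989 Ω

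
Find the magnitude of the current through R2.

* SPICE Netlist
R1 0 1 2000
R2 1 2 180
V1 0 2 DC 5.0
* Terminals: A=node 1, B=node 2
Nodal analysis, taking node 2 as the 0 V reference.
Source V1 fixes V_0 = 5 V.
KCL at each unknown node (sum of currents leaving = 0; resistances in Ω):
  Node 1: (V_1 - 5)/2000 + (V_1 - 0)/180 = 0
Collecting terms: 0.006056 × V_1 = 0.0025  =>  V_1 = 0.4128 V
I_R2 = (V_1 - V_2)/R2 = (0.4128 - 0)/180 = 0.002294 A
|I_R2| = 0.002294 A

Final answer: |I_R2| = 0.002294 A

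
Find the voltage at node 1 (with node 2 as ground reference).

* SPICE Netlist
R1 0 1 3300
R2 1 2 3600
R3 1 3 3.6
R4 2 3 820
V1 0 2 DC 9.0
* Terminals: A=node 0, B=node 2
Nodal analysis, taking node 2 as the 0 V reference.
Source V1 fixes V_0 = 9 V.
KCL at each unknown node (sum of currents leaving = 0; resistances in Ω):
  Node 1: (V_1 - 9)/3300 + (V_1 - 0)/3600 + (V_1 - V_3)/3.6 = 0
  Node 3: (V_3 - V_1)/3.6 + (V_3 - 0)/820 = 0
Collecting terms (coefficients in siemens):
  0.2784·V_1 - 0.2778·V_3 = 0.002727
  0.279·V_3 - 0.2778·V_1 = 0
Determinant D = (0.2784)(0.279) - (-0.2778)(-0.2778) = 0.0005008
V_1 = [(0.002727)(0.279) - (-0.2778)(0)]/D = 1.519 V
V_3 = [(0.2784)(0) - (0.002727)(-0.2778)]/D = 1.513 V
The requested potential is V_1 = 1.519 V.

Final answer: V_1 = 1.519 V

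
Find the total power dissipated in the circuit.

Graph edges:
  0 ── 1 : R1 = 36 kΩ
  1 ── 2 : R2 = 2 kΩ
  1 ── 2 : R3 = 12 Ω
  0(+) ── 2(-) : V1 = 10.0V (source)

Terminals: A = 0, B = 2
Nodal analysis, taking node 2 as the 0 V reference.
Source V1 fixes V_0 = 10 V.
KCL at each unknown node (sum of currents leaving = 0; resistances in Ω):
  Node 1: (V_1 - 10)/36000 + (V_1 - 0)/2000 + (V_1 - 0)/12 = 0
Collecting terms: 0.08386 × V_1 = 0.0002778  =>  V_1 = 0.003312 V
Power in each resistor, P = (ΔV)²/R:
  P_R1 = (10 - 0.003312)²/36000 = 0.002776 W
  P_R2 = (0.003312 - 0)²/2000 = 0.000000005486 W
  P_R3 = (0.003312 - 0)²/12 = 0.0000009143 W
P_total = P_R1 + P_R2 + P_R3 = 0.002777 W

Final answer: 0.002777 W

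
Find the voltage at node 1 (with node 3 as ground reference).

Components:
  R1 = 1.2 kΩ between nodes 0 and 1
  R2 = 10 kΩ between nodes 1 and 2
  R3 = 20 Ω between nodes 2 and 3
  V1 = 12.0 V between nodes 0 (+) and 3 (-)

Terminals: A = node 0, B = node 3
Nodal analysis, taking node 3 as the 0 V reference.
Source V1 fixes V_0 = 12 V.
KCL at each unknown node (sum of currents leaving = 0; resistances in Ω):
  Node 1: (V_1 - 12)/1200 + (V_1 - V_2)/10000 = 0
  Node 2: (V_2 - V_1)/10000 + (V_2 - 0)/20 = 0
Collecting terms (coefficients in siemens):
  0.0009333·V_1 - 0.0001·V_2 = 0.01
  0.0501·V_2 - 0.0001·V_1 = 0
Determinant D = (0.0009333)(0.0501) - (-0.0001)(-0.0001) = 0.00004675
V_1 = [(0.01)(0.0501) - (-0.0001)(0)]/D = 10.72 V
V_2 = [(0.0009333)(0) - (0.01)(-0.0001)]/D = 0.02139 V
The requested potential is V_1 = 10.72 V.

Final answer: V_1 = 10.72 V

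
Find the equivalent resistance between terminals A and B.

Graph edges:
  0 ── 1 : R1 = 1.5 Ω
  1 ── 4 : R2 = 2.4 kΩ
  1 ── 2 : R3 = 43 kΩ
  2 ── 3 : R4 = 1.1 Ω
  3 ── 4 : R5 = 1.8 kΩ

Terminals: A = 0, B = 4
Reduce the network between node 0 (A) and node 4 (B) by series/parallel combination:
  Rs1 = R3 + R4 (series, joined only at node 2) = 43000 + 1.1 = 43000 Ω
  Rs2 = R5 + Rs1 (series, joined only at node 3) = 1800 + 43000 = 44800 Ω
  Rp1 = R2 ‖ Rs2 (parallel, both between nodes 1 and 4) = 1/(1/2400 + 1/44800) = 2278 Ω
  Rs3 = R1 + Rp1 (series, joined only at node 1) = 1.5 + 2278 = 2279 Ω
R_eq = 2.279 kΩ

Final answer: 2.279 kΩ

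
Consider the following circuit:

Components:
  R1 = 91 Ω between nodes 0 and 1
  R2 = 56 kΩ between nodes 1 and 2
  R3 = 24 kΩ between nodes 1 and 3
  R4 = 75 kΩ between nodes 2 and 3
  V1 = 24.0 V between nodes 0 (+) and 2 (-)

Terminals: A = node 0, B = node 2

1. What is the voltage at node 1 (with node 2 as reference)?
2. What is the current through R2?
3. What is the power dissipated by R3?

Nodal analysis, taking node 2 as the 0 V reference.
Source V1 fixes V_0 = 24 V.
KCL at each unknown node (sum of currents leaving = 0; resistances in Ω):
  Node 1: (V_1 - 24)/91 + (V_1 - 0)/56000 + (V_1 - V_3)/24000 = 0
  Node 3: (V_3 - V_1)/24000 + (V_3 - 0)/75000 = 0
Collecting terms (coefficients in siemens):
  0.01105·V_1 - 0.00004167·V_3 = 0.2637
  0.000055·V_3 - 0.00004167·V_1 = 0
Determinant D = (0.01105)(0.000055) - (-0.00004167)(-0.00004167) = 0.0000006059
V_1 = [(0.2637)(0.000055) - (-0.00004167)(0)]/D = 23.94 V
V_3 = [(0.01105)(0) - (0.2637)(-0.00004167)]/D = 18.14 V
Part 1:
  Read off the nodal solution: V_1 = 23.94 V
Part 2:
  I_R2 = (V_1 - V_2)/R2 = (23.94 - 0)/56000 = 0.0004275 A
  Magnitude: I_R2 = 0.0004275 A
Part 3:
  I_R3 = (V_1 - V_3)/R3 = (23.94 - 18.14)/24000 = 0.0002418 A
  P_R3 = I_R3² × R3 = (0.0002418)² × 24000 = 0.001403 W

Final answers:
1. V_1 = 23.94 V
2. I_R2 = 0.0004275 A
3. P_R3 = 0.001403 W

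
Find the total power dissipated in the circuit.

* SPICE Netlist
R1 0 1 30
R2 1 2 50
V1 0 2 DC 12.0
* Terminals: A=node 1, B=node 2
Nodal analysis, taking node 2 as the 0 V reference.
Source V1 fixes V_0 = 12 V.
KCL at each unknown node (sum of currents leaving = 0; resistances in Ω):
  Node 1: (V_1 - 12)/30 + (V_1 - 0)/50 = 0
Collecting terms: 0.05333 × V_1 = 0.4  =>  V_1 = 7.5 V
Power in each resistor, P = (ΔV)²/R:
  P_R1 = (12 - 7.5)²/30 = 0.675 W
  P_R2 = (7.5 - 0)²/50 = 1.125 W
P_total = P_R1 + P_R2 = 1.8 W

Final answer: 1.8 W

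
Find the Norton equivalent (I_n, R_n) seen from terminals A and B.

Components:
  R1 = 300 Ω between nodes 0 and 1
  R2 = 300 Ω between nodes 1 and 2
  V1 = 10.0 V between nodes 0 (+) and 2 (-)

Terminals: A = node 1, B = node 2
Find the Thévenin equivalent first; then I_n = V_th/R_th and R_n = R_th.
Step 1 — V_th is the open-circuit voltage V_A - V_B (nothing connected across the terminals).
Nodal analysis, taking node 2 as the 0 V reference.
Source V1 fixes V_0 = 10 V.
KCL at each unknown node (sum of currents leaving = 0; resistances in Ω):
  Node 1: (V_1 - 10)/300 + (V_1 - 0)/300 = 0
Collecting terms: 0.006667 × V_1 = 0.03333  =>  V_1 = 5 V
V_th = V_1 - V_2 = 5 - 0 = 5 V
Step 2 — R_th: zero the source — replace V1 by a short circuit (node 2 merges into node 0) — and find the resistance seen between A (node 1) and B (node 0).
Reduce the network between node 1 (A) and node 0 (B) by series/parallel combination:
  Rp1 = R1 ‖ R2 (parallel, both between nodes 0 and 1) = 1/(1/300 + 1/300) = 150 Ω
R_th = 150 Ω
I_n = V_th/R_th = 5/150 = 0.03333 A, and R_n = R_th = 150 Ω

Final answer: I_n = 0.03333 A, R_n = 150 Ω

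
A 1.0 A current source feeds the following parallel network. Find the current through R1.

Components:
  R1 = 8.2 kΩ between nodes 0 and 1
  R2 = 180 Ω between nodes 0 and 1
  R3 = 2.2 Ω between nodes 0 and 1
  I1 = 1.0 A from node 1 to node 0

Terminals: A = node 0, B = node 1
All resistors sit directly between nodes 0 and 1, so they are in parallel and share one voltage V; the full source current 1 A splits among them.
1/R_par = 1/8200 + 1/180 + 1/2.2 = 0.4602 S  =>  R_par = 2.173 Ω
V = I × R_par = 1 × 2.173 = 2.173 V
I_R1 = V/R1 = 2.173/8200 = 0.000265 A

Final answer: 0.000265 A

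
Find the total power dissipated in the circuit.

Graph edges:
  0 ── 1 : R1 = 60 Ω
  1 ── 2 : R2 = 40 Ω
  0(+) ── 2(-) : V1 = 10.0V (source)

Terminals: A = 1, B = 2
Nodal analysis, taking node 2 as the 0 V reference.
Source V1 fixes V_0 = 10 V.
KCL at each unknown node (sum of currents leaving = 0; resistances in Ω):
  Node 1: (V_1 - 10)/60 + (V_1 - 0)/40 = 0
Collecting terms: 0.04167 × V_1 = 0.1667  =>  V_1 = 4 V
Power in each resistor, P = (ΔV)²/R:
  P_R1 = (10 - 4)²/60 = 0.6 W
  P_R2 = (4 - 0)²/40 = 0.4 W
P_total = P_R1 + P_R2 = 1 W

Final answer: 1 W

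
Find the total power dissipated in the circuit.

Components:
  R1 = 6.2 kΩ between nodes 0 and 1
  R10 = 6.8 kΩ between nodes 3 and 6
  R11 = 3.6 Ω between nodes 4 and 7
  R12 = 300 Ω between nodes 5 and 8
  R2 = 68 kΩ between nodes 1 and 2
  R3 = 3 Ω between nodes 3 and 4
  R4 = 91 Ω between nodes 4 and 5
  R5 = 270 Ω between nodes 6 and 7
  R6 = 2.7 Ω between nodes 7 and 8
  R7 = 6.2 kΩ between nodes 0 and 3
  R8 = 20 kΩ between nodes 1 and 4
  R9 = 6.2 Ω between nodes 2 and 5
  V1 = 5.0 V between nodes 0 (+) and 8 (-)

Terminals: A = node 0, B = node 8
Nodal analysis, taking node 8 as the 0 V reference.
Source V1 fixes V_0 = 5 V.
KCL at each unknown node (sum of currents leaving = 0; resistances in Ω):
  Node 1: (V_1 - 5)/6200 + (V_1 - V_2)/68000 + (V_1 - V_4)/20000 = 0
  Node 2: (V_2 - V_1)/68000 + (V_2 - V_5)/6.2 = 0
  Node 3: (V_3 - V_4)/3 + (V_3 - 5)/6200 + (V_3 - V_6)/6800 = 0
  Node 4: (V_4 - V_3)/3 + (V_4 - V_5)/91 + (V_4 - V_1)/20000 + (V_4 - V_7)/3.6 = 0
  Node 5: (V_5 - V_4)/91 + (V_5 - V_2)/6.2 + (V_5 - 0)/300 = 0
  Node 6: (V_6 - V_7)/270 + (V_6 - V_3)/6800 = 0
  Node 7: (V_7 - V_6)/270 + (V_7 - 0)/2.7 + (V_7 - V_4)/3.6 = 0
Collecting terms (coefficients in siemens):
  0.000226·V_1 - 0.00001471·V_2 - 0.00005·V_4 = 0.0008065
  0.1613·V_2 - 0.00001471·V_1 - 0.1613·V_5 = 0
  0.3336·V_3 - 0.3333·V_4 - 0.0001471·V_6 = 0.0008065
  0.6222·V_4 - 0.00005·V_1 - 0.3333·V_3 - 0.01099·V_5 - 0.2778·V_7 = 0
  0.1756·V_5 - 0.1613·V_2 - 0.01099·V_4 = 0
  0.003851·V_6 - 0.0001471·V_3 - 0.003704·V_7 = 0
  0.6519·V_7 - 0.2778·V_4 - 0.003704·V_6 = 0
Solving these 7 simultaneous equations (Gaussian elimination) gives:
  V_1 = 3.57 V, V_2 = 0.008848 V, V_3 = 0.008755 V, V_4 = 0.006342 V
  V_5 = 0.008523 V, V_6 = 0.00295 V, V_7 = 0.002719 V
Power in each resistor, P = (ΔV)²/R:
  P_R1 = (5 - 3.57)²/6200 = 0.0003296 W
  P_R2 = (3.57 - 0.008848)²/68000 = 0.0001865 W
  P_R3 = (0.008755 - 0.006342)²/3 = 0.00000194 W
  P_R4 = (0.006342 - 0.008523)²/91 = 0.00000005226 W
  P_R5 = (0.00295 - 0.002719)²/270 = 0.0000000001968 W
  P_R6 = (0.002719 - 0)²/2.7 = 0.000002739 W
  P_R7 = (5 - 0.008755)²/6200 = 0.004018 W
  P_R8 = (3.57 - 0.006342)²/20000 = 0.0006351 W
  P_R9 = (0.008848 - 0.008523)²/6.2 = 0.00000001701 W
  P_R10 = (0.008755 - 0.00295)²/6800 = 0.000000004955 W
  P_R11 = (0.006342 - 0.002719)²/3.6 = 0.000003646 W
  P_R12 = (0.008523 - 0)²/300 = 0.0000002421 W
P_total = P_R1 + P_R2 + P_R3 + P_R4 + P_R5 + P_R6 + P_R7 + P_R8 + P_R9 + P_R10 + P_R11 + P_R12 = 0.005178 W

Final answer: 0.005178 W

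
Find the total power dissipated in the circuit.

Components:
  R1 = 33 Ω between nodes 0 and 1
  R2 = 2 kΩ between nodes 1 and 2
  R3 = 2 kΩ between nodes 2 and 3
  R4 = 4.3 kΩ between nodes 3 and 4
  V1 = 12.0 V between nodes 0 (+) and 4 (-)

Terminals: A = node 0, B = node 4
Nodal analysis, taking node 4 as the 0 V reference.
Source V1 fixes V_0 = 12 V.
KCL at each unknown node (sum of currents leaving = 0; resistances in Ω):
  Node 1: (V_1 - 12)/33 + (V_1 - V_2)/2000 = 0
  Node 2: (V_2 - V_1)/2000 + (V_2 - V_3)/2000 = 0
  Node 3: (V_3 - V_2)/2000 + (V_3 - 0)/4300 = 0
Collecting terms (coefficients in siemens):
  0.0308·V_1 - 0.0005·V_2 = 0.3636
  0.001·V_2 - 0.0005·V_1 - 0.0005·V_3 = 0
  0.0007326·V_3 - 0.0005·V_2 = 0
Solving these 3 simultaneous equations (Gaussian elimination) gives:
  V_1 = 11.95 V, V_2 = 9.072 V, V_3 = 6.192 V
Power in each resistor, P = (ΔV)²/R:
  P_R1 = (12 - 11.95)²/33 = 0.00006843 W
  P_R2 = (11.95 - 9.072)²/2000 = 0.004148 W
  P_R3 = (9.072 - 6.192)²/2000 = 0.004148 W
  P_R4 = (6.192 - 0)²/4300 = 0.008917 W
P_total = P_R1 + P_R2 + P_R3 + P_R4 = 0.01728 W

Final answer: 0.01728 W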